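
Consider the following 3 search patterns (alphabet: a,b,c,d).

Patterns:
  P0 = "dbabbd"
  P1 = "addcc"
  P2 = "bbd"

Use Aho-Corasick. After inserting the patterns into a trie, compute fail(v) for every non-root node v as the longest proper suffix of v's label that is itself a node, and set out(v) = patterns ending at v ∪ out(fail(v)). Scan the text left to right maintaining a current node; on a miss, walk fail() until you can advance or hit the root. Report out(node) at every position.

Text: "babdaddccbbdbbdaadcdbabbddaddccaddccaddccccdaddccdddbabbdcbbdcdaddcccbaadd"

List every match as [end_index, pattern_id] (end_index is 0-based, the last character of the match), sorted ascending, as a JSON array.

Build:
Trie (insert patterns):
  0='ε' goto a→7 b→12 d→1
  1='d' goto b→2
  2='db' goto a→3
  3='dba' goto b→4
  4='dbab' goto b→5
  5='dbabb' goto d→6
  6='dbabbd' goto ·  ←P0
  7='a' goto d→8
  8='ad' goto d→9
  9='add' goto c→10
  10='addc' goto c→11
  11='addcc' goto ·  ←P1
  12='b' goto b→13
  13='bb' goto d→14
  14='bbd' goto ·  ←P2

Failure links (BFS by depth):
  n1('d'): parent n0 fail=0; on 'd' 0 → fail=0;  out ∅∪∅=∅
  n7('a'): parent n0 fail=0; on 'a' 0 → fail=0;  out ∅∪∅=∅
  n12('b'): parent n0 fail=0; on 'b' 0 → fail=0;  out ∅∪∅=∅
  n2('db'): parent n1 fail=0; on 'b' 0 → fail=12;  out ∅∪∅=∅
  n8('ad'): parent n7 fail=0; on 'd' 0 → fail=1;  out ∅∪∅=∅
  n13('bb'): parent n12 fail=0; on 'b' 0 → fail=12;  out ∅∪∅=∅
  n3('dba'): parent n2 fail=12; on 'a' 12→0 → fail=7;  out ∅∪∅=∅
  n9('add'): parent n8 fail=1; on 'd' 1→0 → fail=1;  out ∅∪∅=∅
  n14('bbd'): parent n13 fail=12; on 'd' 12→0 → fail=1;  out {2}∪∅={2}
  n4('dbab'): parent n3 fail=7; on 'b' 7→0 → fail=12;  out ∅∪∅=∅
  n10('addc'): parent n9 fail=1; on 'c' 1→0 → fail=0;  out ∅∪∅=∅
  n5('dbabb'): parent n4 fail=12; on 'b' 12 → fail=13;  out ∅∪∅=∅
  n11('addcc'): parent n10 fail=0; on 'c' 0 → fail=0;  out {1}∪∅={1}
  n6('dbabbd'): parent n5 fail=13; on 'd' 13 → fail=14;  out {0}∪{2}={0,2}

Scan:
[0] read 'b'  n0⇒n12
[1] read 'a'  n12⇒n7 (via fail)
[2] read 'b'  n7⇒n12 (via fail)
[3] read 'd'  n12⇒n1 (via fail)
[4] read 'a'  n1⇒n7 (via fail)
[5] read 'd'  n7⇒n8
[6] read 'd'  n8⇒n9
[7] read 'c'  n9⇒n10
[8] read 'c'  n10⇒n11  → match P1@[4:8]
[9] read 'b'  n11⇒n12 (via fail)
[10] read 'b'  n12⇒n13
[11] read 'd'  n13⇒n14  → match P2@[9:11]
[12] read 'b'  n14⇒n2 (via fail)
[13] read 'b'  n2⇒n13 (via fail)
[14] read 'd'  n13⇒n14  → match P2@[12:14]
[15] read 'a'  n14⇒n7 (via fail)
[16] read 'a'  n7⇒n7 (via fail)
[17] read 'd'  n7⇒n8
[18] read 'c'  n8⇒n0 (via fail)
[19] read 'd'  n0⇒n1
[20] read 'b'  n1⇒n2
[21] read 'a'  n2⇒n3
[22] read 'b'  n3⇒n4
[23] read 'b'  n4⇒n5
[24] read 'd'  n5⇒n6  → match P0@[19:24],P2@[22:24]
[25] read 'd'  n6⇒n1 (via fail)
[26] read 'a'  n1⇒n7 (via fail)
[27] read 'd'  n7⇒n8
[28] read 'd'  n8⇒n9
[29] read 'c'  n9⇒n10
[30] read 'c'  n10⇒n11  → match P1@[26:30]
[31] read 'a'  n11⇒n7 (via fail)
[32] read 'd'  n7⇒n8
[33] read 'd'  n8⇒n9
[34] read 'c'  n9⇒n10
[35] read 'c'  n10⇒n11  → match P1@[31:35]
[36] read 'a'  n11⇒n7 (via fail)
[37] read 'd'  n7⇒n8
[38] read 'd'  n8⇒n9
[39] read 'c'  n9⇒n10
[40] read 'c'  n10⇒n11  → match P1@[36:40]
[41] read 'c'  n11⇒n0 (via fail)
[42] read 'c'  n0⇒n0
[43] read 'd'  n0⇒n1
[44] read 'a'  n1⇒n7 (via fail)
[45] read 'd'  n7⇒n8
[46] read 'd'  n8⇒n9
[47] read 'c'  n9⇒n10
[48] read 'c'  n10⇒n11  → match P1@[44:48]
[49] read 'd'  n11⇒n1 (via fail)
[50] read 'd'  n1⇒n1 (via fail)
[51] read 'd'  n1⇒n1 (via fail)
[52] read 'b'  n1⇒n2
[53] read 'a'  n2⇒n3
[54] read 'b'  n3⇒n4
[55] read 'b'  n4⇒n5
[56] read 'd'  n5⇒n6  → match P0@[51:56],P2@[54:56]
[57] read 'c'  n6⇒n0 (via fail)
[58] read 'b'  n0⇒n12
[59] read 'b'  n12⇒n13
[60] read 'd'  n13⇒n14  → match P2@[58:60]
[61] read 'c'  n14⇒n0 (via fail)
[62] read 'd'  n0⇒n1
[63] read 'a'  n1⇒n7 (via fail)
[64] read 'd'  n7⇒n8
[65] read 'd'  n8⇒n9
[66] read 'c'  n9⇒n10
[67] read 'c'  n10⇒n11  → match P1@[63:67]
[68] read 'c'  n11⇒n0 (via fail)
[69] read 'b'  n0⇒n12
[70] read 'a'  n12⇒n7 (via fail)
[71] read 'a'  n7⇒n7 (via fail)
[72] read 'd'  n7⇒n8
[73] read 'd'  n8⇒n9

All matches (sorted): [[8,1],[11,2],[14,2],[24,0],[24,2],[30,1],[35,1],[40,1],[48,1],[56,0],[56,2],[60,2],[67,1]]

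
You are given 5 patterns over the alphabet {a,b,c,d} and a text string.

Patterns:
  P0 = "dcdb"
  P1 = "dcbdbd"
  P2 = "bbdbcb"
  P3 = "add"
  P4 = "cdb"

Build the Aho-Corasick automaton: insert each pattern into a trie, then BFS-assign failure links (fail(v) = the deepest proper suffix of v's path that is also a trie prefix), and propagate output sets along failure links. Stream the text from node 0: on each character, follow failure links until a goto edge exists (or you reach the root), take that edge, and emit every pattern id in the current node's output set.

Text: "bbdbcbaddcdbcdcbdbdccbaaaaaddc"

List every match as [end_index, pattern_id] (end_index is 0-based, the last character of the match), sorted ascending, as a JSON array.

Construct AC machine:
Trie (insert patterns):
  0='ε' goto a→15 b→9 c→18 d→1
  1='d' goto c→2
  2='dc' goto b→5 d→3
  3='dcd' goto b→4
  4='dcdb' goto ·  ←P0
  5='dcb' goto d→6
  6='dcbd' goto b→7
  7='dcbdb' goto d→8
  8='dcbdbd' goto ·  ←P1
  9='b' goto b→10
  10='bb' goto d→11
  11='bbd' goto b→12
  12='bbdb' goto c→13
  13='bbdbc' goto b→14
  14='bbdbcb' goto ·  ←P2
  15='a' goto d→16
  16='ad' goto d→17
  17='add' goto ·  ←P3
  18='c' goto d→19
  19='cd' goto b→20
  20='cdb' goto ·  ←P4

Failure links (BFS by depth):
  n1('d'): parent n0 fail=0; on 'd' 0 → fail=0;  out ∅∪∅=∅
  n9('b'): parent n0 fail=0; on 'b' 0 → fail=0;  out ∅∪∅=∅
  n15('a'): parent n0 fail=0; on 'a' 0 → fail=0;  out ∅∪∅=∅
  n18('c'): parent n0 fail=0; on 'c' 0 → fail=0;  out ∅∪∅=∅
  n2('dc'): parent n1 fail=0; on 'c' 0 → fail=18;  out ∅∪∅=∅
  n10('bb'): parent n9 fail=0; on 'b' 0 → fail=9;  out ∅∪∅=∅
  n16('ad'): parent n15 fail=0; on 'd' 0 → fail=1;  out ∅∪∅=∅
  n19('cd'): parent n18 fail=0; on 'd' 0 → fail=1;  out ∅∪∅=∅
  n3('dcd'): parent n2 fail=18; on 'd' 18 → fail=19;  out ∅∪∅=∅
  n5('dcb'): parent n2 fail=18; on 'b' 18→0 → fail=9;  out ∅∪∅=∅
  n11('bbd'): parent n10 fail=9; on 'd' 9→0 → fail=1;  out ∅∪∅=∅
  n17('add'): parent n16 fail=1; on 'd' 1→0 → fail=1;  out {3}∪∅={3}
  n20('cdb'): parent n19 fail=1; on 'b' 1→0 → fail=9;  out {4}∪∅={4}
  n4('dcdb'): parent n3 fail=19; on 'b' 19 → fail=20;  out {0}∪{4}={0,4}
  n6('dcbd'): parent n5 fail=9; on 'd' 9→0 → fail=1;  out ∅∪∅=∅
  n12('bbdb'): parent n11 fail=1; on 'b' 1→0 → fail=9;  out ∅∪∅=∅
  n7('dcbdb'): parent n6 fail=1; on 'b' 1→0 → fail=9;  out ∅∪∅=∅
  n13('bbdbc'): parent n12 fail=9; on 'c' 9→0 → fail=18;  out ∅∪∅=∅
  n8('dcbdbd'): parent n7 fail=9; on 'd' 9→0 → fail=1;  out {1}∪∅={1}
  n14('bbdbcb'): parent n13 fail=18; on 'b' 18→0 → fail=9;  out {2}∪∅={2}

Text stream:
pos 0 'b': at 9
pos 1 'b': at 10
pos 2 'd': at 11
pos 3 'b': at 12
pos 4 'c': at 13
pos 5 'b': at 14  emit P2@[0:5]
pos 6 'a': at 15 (via fail)
pos 7 'd': at 16
pos 8 'd': at 17  emit P3@[6:8]
pos 9 'c': at 2 (via fail)
pos 10 'd': at 3
pos 11 'b': at 4  emit P0@[8:11],P4@[9:11]
pos 12 'c': at 18 (via fail)
pos 13 'd': at 19
pos 14 'c': at 2 (via fail)
pos 15 'b': at 5
pos 16 'd': at 6
pos 17 'b': at 7
pos 18 'd': at 8  emit P1@[13:18]
pos 19 'c': at 2 (via fail)
pos 20 'c': at 18 (via fail)
pos 21 'b': at 9 (via fail)
pos 22 'a': at 15 (via fail)
pos 23 'a': at 15 (via fail)
pos 24 'a': at 15 (via fail)
pos 25 'a': at 15 (via fail)
pos 26 'a': at 15 (via fail)
pos 27 'd': at 16
pos 28 'd': at 17  emit P3@[26:28]
pos 29 'c': at 2 (via fail)

Matches: [[5,2],[8,3],[11,0],[11,4],[18,1],[28,3]]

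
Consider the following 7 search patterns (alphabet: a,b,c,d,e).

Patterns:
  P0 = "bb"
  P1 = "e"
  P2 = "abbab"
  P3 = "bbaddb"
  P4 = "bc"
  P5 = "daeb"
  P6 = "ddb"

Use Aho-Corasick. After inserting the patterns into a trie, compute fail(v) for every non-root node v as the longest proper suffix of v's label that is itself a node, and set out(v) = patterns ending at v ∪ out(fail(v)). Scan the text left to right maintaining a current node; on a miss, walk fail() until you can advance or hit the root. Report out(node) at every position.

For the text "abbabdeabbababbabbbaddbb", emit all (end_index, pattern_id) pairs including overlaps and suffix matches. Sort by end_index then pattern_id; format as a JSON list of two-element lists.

Construct AC machine:
Trie (insert patterns):
  0='ε' goto a→4 b→1 d→14 e→3
  1='b' goto b→2 c→13
  2='bb' goto a→9  [P0 ends]
  3='e' goto ·  [P1 ends]
  4='a' goto b→5
  5='ab' goto b→6
  6='abb' goto a→7
  7='abba' goto b→8
  8='abbab' goto ·  [P2 ends]
  9='bba' goto d→10
  10='bbad' goto d→11
  11='bbadd' goto b→12
  12='bbaddb' goto ·  [P3 ends]
  13='bc' goto ·  [P4 ends]
  14='d' goto a→15 d→18
  15='da' goto e→16
  16='dae' goto b→17
  17='daeb' goto ·  [P5 ends]
  18='dd' goto b→19
  19='ddb' goto ·  [P6 ends]

Failure links (BFS by depth):
  fail(1) 'b': from fail(0)=0 chase 'b': 0 ⇒ 0;  out=∅∪out(0)=∅
  fail(3) 'e': from fail(0)=0 chase 'e': 0 ⇒ 0;  out={1}∪out(0)={1}
  fail(4) 'a': from fail(0)=0 chase 'a': 0 ⇒ 0;  out=∅∪out(0)=∅
  fail(14) 'd': from fail(0)=0 chase 'd': 0 ⇒ 0;  out=∅∪out(0)=∅
  fail(2) 'bb': from fail(1)=0 chase 'b': 0 ⇒ 1;  out={0}∪out(1)={0}
  fail(5) 'ab': from fail(4)=0 chase 'b': 0 ⇒ 1;  out=∅∪out(1)=∅
  fail(13) 'bc': from fail(1)=0 chase 'c': 0 ⇒ 0;  out={4}∪out(0)={4}
  fail(15) 'da': from fail(14)=0 chase 'a': 0 ⇒ 4;  out=∅∪out(4)=∅
  fail(18) 'dd': from fail(14)=0 chase 'd': 0 ⇒ 14;  out=∅∪out(14)=∅
  fail(6) 'abb': from fail(5)=1 chase 'b': 1 ⇒ 2;  out=∅∪out(2)={0}
  fail(9) 'bba': from fail(2)=1 chase 'a': 1→0 ⇒ 4;  out=∅∪out(4)=∅
  fail(16) 'dae': from fail(15)=4 chase 'e': 4→0 ⇒ 3;  out=∅∪out(3)={1}
  fail(19) 'ddb': from fail(18)=14 chase 'b': 14→0 ⇒ 1;  out={6}∪out(1)={6}
  fail(7) 'abba': from fail(6)=2 chase 'a': 2 ⇒ 9;  out=∅∪out(9)=∅
  fail(10) 'bbad': from fail(9)=4 chase 'd': 4→0 ⇒ 14;  out=∅∪out(14)=∅
  fail(17) 'daeb': from fail(16)=3 chase 'b': 3→0 ⇒ 1;  out={5}∪out(1)={5}
  fail(8) 'abbab': from fail(7)=9 chase 'b': 9→4 ⇒ 5;  out={2}∪out(5)={2}
  fail(11) 'bbadd': from fail(10)=14 chase 'd': 14 ⇒ 18;  out=∅∪out(18)=∅
  fail(12) 'bbaddb': from fail(11)=18 chase 'b': 18 ⇒ 19;  out={3}∪out(19)={3,6}

Run:
i=0 'a': node 0→4
i=1 'b': node 4→5
i=2 'b': node 5→6  emit P0@[1:2]
i=3 'a': node 6→7
i=4 'b': node 7→8  emit P2@[0:4]
i=5 'd': node 8→14 (fail-walked)
i=6 'e': node 14→3 (fail-walked)  emit P1@[6:6]
i=7 'a': node 3→4 (fail-walked)
i=8 'b': node 4→5
i=9 'b': node 5→6  emit P0@[8:9]
i=10 'a': node 6→7
i=11 'b': node 7→8  emit P2@[7:11]
i=12 'a': node 8→4 (fail-walked)
i=13 'b': node 4→5
i=14 'b': node 5→6  emit P0@[13:14]
i=15 'a': node 6→7
i=16 'b': node 7→8  emit P2@[12:16]
i=17 'b': node 8→6 (fail-walked)  emit P0@[16:17]
i=18 'b': node 6→2 (fail-walked)  emit P0@[17:18]
i=19 'a': node 2→9
i=20 'd': node 9→10
i=21 'd': node 10→11
i=22 'b': node 11→12  emit P3@[17:22],P6@[20:22]
i=23 'b': node 12→2 (fail-walked)  emit P0@[22:23]

Matches: [[2,0],[4,2],[6,1],[9,0],[11,2],[14,0],[16,2],[17,0],[18,0],[22,3],[22,6],[23,0]]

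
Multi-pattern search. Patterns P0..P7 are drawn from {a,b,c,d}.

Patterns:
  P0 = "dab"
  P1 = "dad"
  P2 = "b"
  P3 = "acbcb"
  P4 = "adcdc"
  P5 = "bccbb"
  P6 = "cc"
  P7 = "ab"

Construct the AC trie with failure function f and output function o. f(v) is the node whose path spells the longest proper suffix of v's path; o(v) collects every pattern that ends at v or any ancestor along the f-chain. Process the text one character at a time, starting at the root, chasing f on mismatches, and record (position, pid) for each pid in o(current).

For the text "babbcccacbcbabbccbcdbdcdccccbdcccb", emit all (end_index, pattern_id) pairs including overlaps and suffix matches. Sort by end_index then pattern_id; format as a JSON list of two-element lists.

Construct AC machine:
Trie (insert patterns):
  0='ε' goto a→6 b→5 c→19 d→1
  1='d' goto a→2
  2='da' goto b→3 d→4
  3='dab' goto ·  ←P0
  4='dad' goto ·  ←P1
  5='b' goto c→15  ←P2
  6='a' goto b→21 c→7 d→11
  7='ac' goto b→8
  8='acb' goto c→9
  9='acbc' goto b→10
  10='acbcb' goto ·  ←P3
  11='ad' goto c→12
  12='adc' goto d→13
  13='adcd' goto c→14
  14='adcdc' goto ·  ←P4
  15='bc' goto c→16
  16='bcc' goto b→17
  17='bccb' goto b→18
  18='bccbb' goto ·  ←P5
  19='c' goto c→20
  20='cc' goto ·  ←P6
  21='ab' goto ·  ←P7

BFS fail/out derivation:
  fail(1) 'd': from fail(0)=0 chase 'd': 0 ⇒ 0;  out=∅∪out(0)=∅
  fail(5) 'b': from fail(0)=0 chase 'b': 0 ⇒ 0;  out={2}∪out(0)={2}
  fail(6) 'a': from fail(0)=0 chase 'a': 0 ⇒ 0;  out=∅∪out(0)=∅
  fail(19) 'c': from fail(0)=0 chase 'c': 0 ⇒ 0;  out=∅∪out(0)=∅
  fail(2) 'da': from fail(1)=0 chase 'a': 0 ⇒ 6;  out=∅∪out(6)=∅
  fail(7) 'ac': from fail(6)=0 chase 'c': 0 ⇒ 19;  out=∅∪out(19)=∅
  fail(11) 'ad': from fail(6)=0 chase 'd': 0 ⇒ 1;  out=∅∪out(1)=∅
  fail(15) 'bc': from fail(5)=0 chase 'c': 0 ⇒ 19;  out=∅∪out(19)=∅
  fail(20) 'cc': from fail(19)=0 chase 'c': 0 ⇒ 19;  out={6}∪out(19)={6}
  fail(21) 'ab': from fail(6)=0 chase 'b': 0 ⇒ 5;  out={7}∪out(5)={2,7}
  fail(3) 'dab': from fail(2)=6 chase 'b': 6 ⇒ 21;  out={0}∪out(21)={0,2,7}
  fail(4) 'dad': from fail(2)=6 chase 'd': 6 ⇒ 11;  out={1}∪out(11)={1}
  fail(8) 'acb': from fail(7)=19 chase 'b': 19→0 ⇒ 5;  out=∅∪out(5)={2}
  fail(12) 'adc': from fail(11)=1 chase 'c': 1→0 ⇒ 19;  out=∅∪out(19)=∅
  fail(16) 'bcc': from fail(15)=19 chase 'c': 19 ⇒ 20;  out=∅∪out(20)={6}
  fail(9) 'acbc': from fail(8)=5 chase 'c': 5 ⇒ 15;  out=∅∪out(15)=∅
  fail(13) 'adcd': from fail(12)=19 chase 'd': 19→0 ⇒ 1;  out=∅∪out(1)=∅
  fail(17) 'bccb': from fail(16)=20 chase 'b': 20→19→0 ⇒ 5;  out=∅∪out(5)={2}
  fail(10) 'acbcb': from fail(9)=15 chase 'b': 15→19→0 ⇒ 5;  out={3}∪out(5)={2,3}
  fail(14) 'adcdc': from fail(13)=1 chase 'c': 1→0 ⇒ 19;  out={4}∪out(19)={4}
  fail(18) 'bccbb': from fail(17)=5 chase 'b': 5→0 ⇒ 5;  out={5}∪out(5)={2,5}

Scan:
pos 0 'b': at 5  ** P2@[0:0]
pos 1 'a': at 6 (fail-walked)
pos 2 'b': at 21  ** P2@[2:2],P7@[1:2]
pos 3 'b': at 5 (fail-walked)  ** P2@[3:3]
pos 4 'c': at 15
pos 5 'c': at 16  ** P6@[4:5]
pos 6 'c': at 20 (fail-walked)  ** P6@[5:6]
pos 7 'a': at 6 (fail-walked)
pos 8 'c': at 7
pos 9 'b': at 8  ** P2@[9:9]
pos 10 'c': at 9
pos 11 'b': at 10  ** P2@[11:11],P3@[7:11]
pos 12 'a': at 6 (fail-walked)
pos 13 'b': at 21  ** P2@[13:13],P7@[12:13]
pos 14 'b': at 5 (fail-walked)  ** P2@[14:14]
pos 15 'c': at 15
pos 16 'c': at 16  ** P6@[15:16]
pos 17 'b': at 17  ** P2@[17:17]
pos 18 'c': at 15 (fail-walked)
pos 19 'd': at 1 (fail-walked)
pos 20 'b': at 5 (fail-walked)  ** P2@[20:20]
pos 21 'd': at 1 (fail-walked)
pos 22 'c': at 19 (fail-walked)
pos 23 'd': at 1 (fail-walked)
pos 24 'c': at 19 (fail-walked)
pos 25 'c': at 20  ** P6@[24:25]
pos 26 'c': at 20 (fail-walked)  ** P6@[25:26]
pos 27 'c': at 20 (fail-walked)  ** P6@[26:27]
pos 28 'b': at 5 (fail-walked)  ** P2@[28:28]
pos 29 'd': at 1 (fail-walked)
pos 30 'c': at 19 (fail-walked)
pos 31 'c': at 20  ** P6@[30:31]
pos 32 'c': at 20 (fail-walked)  ** P6@[31:32]
pos 33 'b': at 5 (fail-walked)  ** P2@[33:33]

Matches: [[0,2],[2,2],[2,7],[3,2],[5,6],[6,6],[9,2],[11,2],[11,3],[13,2],[13,7],[14,2],[16,6],[17,2],[20,2],[25,6],[26,6],[27,6],[28,2],[31,6],[32,6],[33,2]]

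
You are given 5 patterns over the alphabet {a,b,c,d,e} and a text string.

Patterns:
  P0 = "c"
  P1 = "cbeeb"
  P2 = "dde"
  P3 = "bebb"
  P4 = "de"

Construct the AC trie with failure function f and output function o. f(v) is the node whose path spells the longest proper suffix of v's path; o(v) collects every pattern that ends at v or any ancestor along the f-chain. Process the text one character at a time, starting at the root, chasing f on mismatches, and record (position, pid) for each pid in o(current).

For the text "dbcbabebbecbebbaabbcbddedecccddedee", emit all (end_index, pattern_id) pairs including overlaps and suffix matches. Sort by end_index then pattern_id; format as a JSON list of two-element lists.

Build automaton:
Trie (insert patterns):
  0='ε' goto b→9 c→1 d→6
  1='c' goto b→2  [P0 ends]
  2='cb' goto e→3
  3='cbe' goto e→4
  4='cbee' goto b→5
  5='cbeeb' goto ·  [P1 ends]
  6='d' goto d→7 e→13
  7='dd' goto e→8
  8='dde' goto ·  [P2 ends]
  9='b' goto e→10
  10='be' goto b→11
  11='beb' goto b→12
  12='bebb' goto ·  [P3 ends]
  13='de' goto ·  [P4 ends]

BFS fail/out derivation:
  fail(1) 'c': from fail(0)=0 chase 'c': 0 ⇒ 0;  out={0}∪out(0)={0}
  fail(6) 'd': from fail(0)=0 chase 'd': 0 ⇒ 0;  out=∅∪out(0)=∅
  fail(9) 'b': from fail(0)=0 chase 'b': 0 ⇒ 0;  out=∅∪out(0)=∅
  fail(2) 'cb': from fail(1)=0 chase 'b': 0 ⇒ 9;  out=∅∪out(9)=∅
  fail(7) 'dd': from fail(6)=0 chase 'd': 0 ⇒ 6;  out=∅∪out(6)=∅
  fail(10) 'be': from fail(9)=0 chase 'e': 0 ⇒ 0;  out=∅∪out(0)=∅
  fail(13) 'de': from fail(6)=0 chase 'e': 0 ⇒ 0;  out={4}∪out(0)={4}
  fail(3) 'cbe': from fail(2)=9 chase 'e': 9 ⇒ 10;  out=∅∪out(10)=∅
  fail(8) 'dde': from fail(7)=6 chase 'e': 6 ⇒ 13;  out={2}∪out(13)={2,4}
  fail(11) 'beb': from fail(10)=0 chase 'b': 0 ⇒ 9;  out=∅∪out(9)=∅
  fail(4) 'cbee': from fail(3)=10 chase 'e': 10→0 ⇒ 0;  out=∅∪out(0)=∅
  fail(12) 'bebb': from fail(11)=9 chase 'b': 9→0 ⇒ 9;  out={3}∪out(9)={3}
  fail(5) 'cbeeb': from fail(4)=0 chase 'b': 0 ⇒ 9;  out={1}∪out(9)={1}

Run:
[0] read 'd'  n0⇒n6
[1] read 'b'  n6⇒n9 ·f
[2] read 'c'  n9⇒n1 ·f  ** P0@[2:2]
[3] read 'b'  n1⇒n2
[4] read 'a'  n2⇒n0 ·f
[5] read 'b'  n0⇒n9
[6] read 'e'  n9⇒n10
[7] read 'b'  n10⇒n11
[8] read 'b'  n11⇒n12  ** P3@[5:8]
[9] read 'e'  n12⇒n10 ·f
[10] read 'c'  n10⇒n1 ·f  ** P0@[10:10]
[11] read 'b'  n1⇒n2
[12] read 'e'  n2⇒n3
[13] read 'b'  n3⇒n11 ·f
[14] read 'b'  n11⇒n12  ** P3@[11:14]
[15] read 'a'  n12⇒n0 ·f
[16] read 'a'  n0⇒n0
[17] read 'b'  n0⇒n9
[18] read 'b'  n9⇒n9 ·f
[19] read 'c'  n9⇒n1 ·f  ** P0@[19:19]
[20] read 'b'  n1⇒n2
[21] read 'd'  n2⇒n6 ·f
[22] read 'd'  n6⇒n7
[23] read 'e'  n7⇒n8  ** P2@[21:23],P4@[22:23]
[24] read 'd'  n8⇒n6 ·f
[25] read 'e'  n6⇒n13  ** P4@[24:25]
[26] read 'c'  n13⇒n1 ·f  ** P0@[26:26]
[27] read 'c'  n1⇒n1 ·f  ** P0@[27:27]
[28] read 'c'  n1⇒n1 ·f  ** P0@[28:28]
[29] read 'd'  n1⇒n6 ·f
[30] read 'd'  n6⇒n7
[31] read 'e'  n7⇒n8  ** P2@[29:31],P4@[30:31]
[32] read 'd'  n8⇒n6 ·f
[33] read 'e'  n6⇒n13  ** P4@[32:33]
[34] read 'e'  n13⇒n0 ·f

All matches (sorted): [[2,0],[8,3],[10,0],[14,3],[19,0],[23,2],[23,4],[25,4],[26,0],[27,0],[28,0],[31,2],[31,4],[33,4]]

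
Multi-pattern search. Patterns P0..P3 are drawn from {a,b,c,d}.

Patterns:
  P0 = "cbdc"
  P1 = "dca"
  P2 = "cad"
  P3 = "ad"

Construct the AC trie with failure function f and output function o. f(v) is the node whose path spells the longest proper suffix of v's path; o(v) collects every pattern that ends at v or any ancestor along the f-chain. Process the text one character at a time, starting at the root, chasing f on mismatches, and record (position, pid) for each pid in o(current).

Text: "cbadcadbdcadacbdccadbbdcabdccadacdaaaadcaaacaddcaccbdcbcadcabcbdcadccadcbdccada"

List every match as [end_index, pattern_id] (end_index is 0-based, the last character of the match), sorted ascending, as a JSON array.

Build automaton:
Trie nodes:
  0='ε' goto a→10 c→1 d→5
  1='c' goto a→8 b→2
  2='cb' goto d→3
  3='cbd' goto c→4
  4='cbdc' goto ·  [P0 ends]
  5='d' goto c→6
  6='dc' goto a→7
  7='dca' goto ·  [P1 ends]
  8='ca' goto d→9
  9='cad' goto ·  [P2 ends]
  10='a' goto d→11
  11='ad' goto ·  [P3 ends]

Failure links (BFS by depth):
  fail(1) 'c': from fail(0)=0 chase 'c': 0 ⇒ 0;  out=∅∪out(0)=∅
  fail(5) 'd': from fail(0)=0 chase 'd': 0 ⇒ 0;  out=∅∪out(0)=∅
  fail(10) 'a': from fail(0)=0 chase 'a': 0 ⇒ 0;  out=∅∪out(0)=∅
  fail(2) 'cb': from fail(1)=0 chase 'b': 0 ⇒ 0;  out=∅∪out(0)=∅
  fail(6) 'dc': from fail(5)=0 chase 'c': 0 ⇒ 1;  out=∅∪out(1)=∅
  fail(8) 'ca': from fail(1)=0 chase 'a': 0 ⇒ 10;  out=∅∪out(10)=∅
  fail(11) 'ad': from fail(10)=0 chase 'd': 0 ⇒ 5;  out={3}∪out(5)={3}
  fail(3) 'cbd': from fail(2)=0 chase 'd': 0 ⇒ 5;  out=∅∪out(5)=∅
  fail(7) 'dca': from fail(6)=1 chase 'a': 1 ⇒ 8;  out={1}∪out(8)={1}
  fail(9) 'cad': from fail(8)=10 chase 'd': 10 ⇒ 11;  out={2}∪out(11)={2,3}
  fail(4) 'cbdc': from fail(3)=5 chase 'c': 5 ⇒ 6;  out={0}∪out(6)={0}

Text stream:
pos 0 'c': at 1
pos 1 'b': at 2
pos 2 'a': at 10 ·f
pos 3 'd': at 11  emit P3@[2:3]
pos 4 'c': at 6 ·f
pos 5 'a': at 7  emit P1@[3:5]
pos 6 'd': at 9 ·f  emit P2@[4:6],P3@[5:6]
pos 7 'b': at 0 ·f
pos 8 'd': at 5
pos 9 'c': at 6
pos 10 'a': at 7  emit P1@[8:10]
pos 11 'd': at 9 ·f  emit P2@[9:11],P3@[10:11]
pos 12 'a': at 10 ·f
pos 13 'c': at 1 ·f
pos 14 'b': at 2
pos 15 'd': at 3
pos 16 'c': at 4  emit P0@[13:16]
pos 17 'c': at 1 ·f
pos 18 'a': at 8
pos 19 'd': at 9  emit P2@[17:19],P3@[18:19]
pos 20 'b': at 0 ·f
pos 21 'b': at 0
pos 22 'd': at 5
pos 23 'c': at 6
pos 24 'a': at 7  emit P1@[22:24]
pos 25 'b': at 0 ·f
pos 26 'd': at 5
pos 27 'c': at 6
pos 28 'c': at 1 ·f
pos 29 'a': at 8
pos 30 'd': at 9  emit P2@[28:30],P3@[29:30]
pos 31 'a': at 10 ·f
pos 32 'c': at 1 ·f
pos 33 'd': at 5 ·f
pos 34 'a': at 10 ·f
pos 35 'a': at 10 ·f
pos 36 'a': at 10 ·f
pos 37 'a': at 10 ·f
pos 38 'd': at 11  emit P3@[37:38]
pos 39 'c': at 6 ·f
pos 40 'a': at 7  emit P1@[38:40]
pos 41 'a': at 10 ·f
pos 42 'a': at 10 ·f
pos 43 'c': at 1 ·f
pos 44 'a': at 8
pos 45 'd': at 9  emit P2@[43:45],P3@[44:45]
pos 46 'd': at 5 ·f
pos 47 'c': at 6
pos 48 'a': at 7  emit P1@[46:48]
pos 49 'c': at 1 ·f
pos 50 'c': at 1 ·f
pos 51 'b': at 2
pos 52 'd': at 3
pos 53 'c': at 4  emit P0@[50:53]
pos 54 'b': at 2 ·f
pos 55 'c': at 1 ·f
pos 56 'a': at 8
pos 57 'd': at 9  emit P2@[55:57],P3@[56:57]
pos 58 'c': at 6 ·f
pos 59 'a': at 7  emit P1@[57:59]
pos 60 'b': at 0 ·f
pos 61 'c': at 1
pos 62 'b': at 2
pos 63 'd': at 3
pos 64 'c': at 4  emit P0@[61:64]
pos 65 'a': at 7 ·f  emit P1@[63:65]
pos 66 'd': at 9 ·f  emit P2@[64:66],P3@[65:66]
pos 67 'c': at 6 ·f
pos 68 'c': at 1 ·f
pos 69 'a': at 8
pos 70 'd': at 9  emit P2@[68:70],P3@[69:70]
pos 71 'c': at 6 ·f
pos 72 'b': at 2 ·f
pos 73 'd': at 3
pos 74 'c': at 4  emit P0@[71:74]
pos 75 'c': at 1 ·f
pos 76 'a': at 8
pos 77 'd': at 9  emit P2@[75:77],P3@[76:77]
pos 78 'a': at 10 ·f

Result: [[3,3],[5,1],[6,2],[6,3],[10,1],[11,2],[11,3],[16,0],[19,2],[19,3],[24,1],[30,2],[30,3],[38,3],[40,1],[45,2],[45,3],[48,1],[53,0],[57,2],[57,3],[59,1],[64,0],[65,1],[66,2],[66,3],[70,2],[70,3],[74,0],[77,2],[77,3]]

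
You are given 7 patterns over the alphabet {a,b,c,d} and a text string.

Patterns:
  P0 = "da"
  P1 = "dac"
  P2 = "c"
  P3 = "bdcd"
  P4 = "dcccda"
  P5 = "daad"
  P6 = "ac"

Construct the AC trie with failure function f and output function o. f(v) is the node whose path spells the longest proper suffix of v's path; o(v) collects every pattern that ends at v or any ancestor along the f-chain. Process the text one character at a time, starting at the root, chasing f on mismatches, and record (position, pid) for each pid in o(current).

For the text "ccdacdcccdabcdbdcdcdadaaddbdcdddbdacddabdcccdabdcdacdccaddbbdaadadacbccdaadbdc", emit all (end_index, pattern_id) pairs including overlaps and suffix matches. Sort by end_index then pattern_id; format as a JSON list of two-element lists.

Build:
Trie nodes:
  n0 'ε': a→16 b→5 c→4 d→1
  n1 'd': a→2 c→9
  n2 'da': a→14 c→3  ←P0
  n3 'dac': ·  ←P1
  n4 'c': ·  ←P2
  n5 'b': d→6
  n6 'bd': c→7
  n7 'bdc': d→8
  n8 'bdcd': ·  ←P3
  n9 'dc': c→10
  n10 'dcc': c→11
  n11 'dccc': d→12
  n12 'dcccd': a→13
  n13 'dcccda': ·  ←P4
  n14 'daa': d→15
  n15 'daad': ·  ←P5
  n16 'a': c→17
  n17 'ac': ·  ←P6

BFS fail/out derivation:
  n1('d'): parent n0 fail=0; on 'd' 0 → fail=0;  out ∅∪∅=∅
  n4('c'): parent n0 fail=0; on 'c' 0 → fail=0;  out {2}∪∅={2}
  n5('b'): parent n0 fail=0; on 'b' 0 → fail=0;  out ∅∪∅=∅
  n16('a'): parent n0 fail=0; on 'a' 0 → fail=0;  out ∅∪∅=∅
  n2('da'): parent n1 fail=0; on 'a' 0 → fail=16;  out {0}∪∅={0}
  n6('bd'): parent n5 fail=0; on 'd' 0 → fail=1;  out ∅∪∅=∅
  n9('dc'): parent n1 fail=0; on 'c' 0 → fail=4;  out ∅∪{2}={2}
  n17('ac'): parent n16 fail=0; on 'c' 0 → fail=4;  out {6}∪{2}={2,6}
  n3('dac'): parent n2 fail=16; on 'c' 16 → fail=17;  out {1}∪{2,6}={1,2,6}
  n7('bdc'): parent n6 fail=1; on 'c' 1 → fail=9;  out ∅∪{2}={2}
  n10('dcc'): parent n9 fail=4; on 'c' 4→0 → fail=4;  out ∅∪{2}={2}
  n14('daa'): parent n2 fail=16; on 'a' 16→0 → fail=16;  out ∅∪∅=∅
  n8('bdcd'): parent n7 fail=9; on 'd' 9→4→0 → fail=1;  out {3}∪∅={3}
  n11('dccc'): parent n10 fail=4; on 'c' 4→0 → fail=4;  out ∅∪{2}={2}
  n15('daad'): parent n14 fail=16; on 'd' 16→0 → fail=1;  out {5}∪∅={5}
  n12('dcccd'): parent n11 fail=4; on 'd' 4→0 → fail=1;  out ∅∪∅=∅
  n13('dcccda'): parent n12 fail=1; on 'a' 1 → fail=2;  out {4}∪{0}={0,4}

Scan:
pos 0 'c': at 4  emit P2@[0:0]
pos 1 'c': at 4 (via fail)  emit P2@[1:1]
pos 2 'd': at 1 (via fail)
pos 3 'a': at 2  emit P0@[2:3]
pos 4 'c': at 3  emit P1@[2:4],P2@[4:4],P6@[3:4]
pos 5 'd': at 1 (via fail)
pos 6 'c': at 9  emit P2@[6:6]
pos 7 'c': at 10  emit P2@[7:7]
pos 8 'c': at 11  emit P2@[8:8]
pos 9 'd': at 12
pos 10 'a': at 13  emit P0@[9:10],P4@[5:10]
pos 11 'b': at 5 (via fail)
pos 12 'c': at 4 (via fail)  emit P2@[12:12]
pos 13 'd': at 1 (via fail)
pos 14 'b': at 5 (via fail)
pos 15 'd': at 6
pos 16 'c': at 7  emit P2@[16:16]
pos 17 'd': at 8  emit P3@[14:17]
pos 18 'c': at 9 (via fail)  emit P2@[18:18]
pos 19 'd': at 1 (via fail)
pos 20 'a': at 2  emit P0@[19:20]
pos 21 'd': at 1 (via fail)
pos 22 'a': at 2  emit P0@[21:22]
pos 23 'a': at 14
pos 24 'd': at 15  emit P5@[21:24]
pos 25 'd': at 1 (via fail)
pos 26 'b': at 5 (via fail)
pos 27 'd': at 6
pos 28 'c': at 7  emit P2@[28:28]
pos 29 'd': at 8  emit P3@[26:29]
pos 30 'd': at 1 (via fail)
pos 31 'd': at 1 (via fail)
pos 32 'b': at 5 (via fail)
pos 33 'd': at 6
pos 34 'a': at 2 (via fail)  emit P0@[33:34]
pos 35 'c': at 3  emit P1@[33:35],P2@[35:35],P6@[34:35]
pos 36 'd': at 1 (via fail)
pos 37 'd': at 1 (via fail)
pos 38 'a': at 2  emit P0@[37:38]
pos 39 'b': at 5 (via fail)
pos 40 'd': at 6
pos 41 'c': at 7  emit P2@[41:41]
pos 42 'c': at 10 (via fail)  emit P2@[42:42]
pos 43 'c': at 11  emit P2@[43:43]
pos 44 'd': at 12
pos 45 'a': at 13  emit P0@[44:45],P4@[40:45]
pos 46 'b': at 5 (via fail)
pos 47 'd': at 6
pos 48 'c': at 7  emit P2@[48:48]
pos 49 'd': at 8  emit P3@[46:49]
pos 50 'a': at 2 (via fail)  emit P0@[49:50]
pos 51 'c': at 3  emit P1@[49:51],P2@[51:51],P6@[50:51]
pos 52 'd': at 1 (via fail)
pos 53 'c': at 9  emit P2@[53:53]
pos 54 'c': at 10  emit P2@[54:54]
pos 55 'a': at 16 (via fail)
pos 56 'd': at 1 (via fail)
pos 57 'd': at 1 (via fail)
pos 58 'b': at 5 (via fail)
pos 59 'b': at 5 (via fail)
pos 60 'd': at 6
pos 61 'a': at 2 (via fail)  emit P0@[60:61]
pos 62 'a': at 14
pos 63 'd': at 15  emit P5@[60:63]
pos 64 'a': at 2 (via fail)  emit P0@[63:64]
pos 65 'd': at 1 (via fail)
pos 66 'a': at 2  emit P0@[65:66]
pos 67 'c': at 3  emit P1@[65:67],P2@[67:67],P6@[66:67]
pos 68 'b': at 5 (via fail)
pos 69 'c': at 4 (via fail)  emit P2@[69:69]
pos 70 'c': at 4 (via fail)  emit P2@[70:70]
pos 71 'd': at 1 (via fail)
pos 72 'a': at 2  emit P0@[71:72]
pos 73 'a': at 14
pos 74 'd': at 15  emit P5@[71:74]
pos 75 'b': at 5 (via fail)
pos 76 'd': at 6
pos 77 'c': at 7  emit P2@[77:77]

Matches: [[0,2],[1,2],[3,0],[4,1],[4,2],[4,6],[6,2],[7,2],[8,2],[10,0],[10,4],[12,2],[16,2],[17,3],[18,2],[20,0],[22,0],[24,5],[28,2],[29,3],[34,0],[35,1],[35,2],[35,6],[38,0],[41,2],[42,2],[43,2],[45,0],[45,4],[48,2],[49,3],[50,0],[51,1],[51,2],[51,6],[53,2],[54,2],[61,0],[63,5],[64,0],[66,0],[67,1],[67,2],[67,6],[69,2],[70,2],[72,0],[74,5],[77,2]]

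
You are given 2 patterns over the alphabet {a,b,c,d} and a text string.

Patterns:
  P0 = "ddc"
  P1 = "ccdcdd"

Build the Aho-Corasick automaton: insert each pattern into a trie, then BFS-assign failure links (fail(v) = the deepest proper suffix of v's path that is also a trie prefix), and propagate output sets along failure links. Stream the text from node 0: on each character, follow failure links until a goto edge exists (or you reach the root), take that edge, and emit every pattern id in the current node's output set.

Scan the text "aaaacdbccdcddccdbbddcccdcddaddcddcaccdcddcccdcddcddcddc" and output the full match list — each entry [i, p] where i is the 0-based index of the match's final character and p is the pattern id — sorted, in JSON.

Construct AC machine:
Trie (insert patterns):
  n0 'ε': c→4 d→1
  n1 'd': d→2
  n2 'dd': c→3
  n3 'ddc': ·  ←P0
  n4 'c': c→5
  n5 'cc': d→6
  n6 'ccd': c→7
  n7 'ccdc': d→8
  n8 'ccdcd': d→9
  n9 'ccdcdd': ·  ←P1

Failure links (BFS by depth):
  fail(1) 'd': from fail(0)=0 chase 'd': 0 ⇒ 0;  out=∅∪out(0)=∅
  fail(4) 'c': from fail(0)=0 chase 'c': 0 ⇒ 0;  out=∅∪out(0)=∅
  fail(2) 'dd': from fail(1)=0 chase 'd': 0 ⇒ 1;  out=∅∪out(1)=∅
  fail(5) 'cc': from fail(4)=0 chase 'c': 0 ⇒ 4;  out=∅∪out(4)=∅
  fail(3) 'ddc': from fail(2)=1 chase 'c': 1→0 ⇒ 4;  out={0}∪out(4)={0}
  fail(6) 'ccd': from fail(5)=4 chase 'd': 4→0 ⇒ 1;  out=∅∪out(1)=∅
  fail(7) 'ccdc': from fail(6)=1 chase 'c': 1→0 ⇒ 4;  out=∅∪out(4)=∅
  fail(8) 'ccdcd': from fail(7)=4 chase 'd': 4→0 ⇒ 1;  out=∅∪out(1)=∅
  fail(9) 'ccdcdd': from fail(8)=1 chase 'd': 1 ⇒ 2;  out={1}∪out(2)={1}

Scan:
pos 0 'a': at 0
pos 1 'a': at 0
pos 2 'a': at 0
pos 3 'a': at 0
pos 4 'c': at 4
pos 5 'd': at 1 ·f
pos 6 'b': at 0 ·f
pos 7 'c': at 4
pos 8 'c': at 5
pos 9 'd': at 6
pos 10 'c': at 7
pos 11 'd': at 8
pos 12 'd': at 9  ** P1@[7:12]
pos 13 'c': at 3 ·f  ** P0@[11:13]
pos 14 'c': at 5 ·f
pos 15 'd': at 6
pos 16 'b': at 0 ·f
pos 17 'b': at 0
pos 18 'd': at 1
pos 19 'd': at 2
pos 20 'c': at 3  ** P0@[18:20]
pos 21 'c': at 5 ·f
pos 22 'c': at 5 ·f
pos 23 'd': at 6
pos 24 'c': at 7
pos 25 'd': at 8
pos 26 'd': at 9  ** P1@[21:26]
pos 27 'a': at 0 ·f
pos 28 'd': at 1
pos 29 'd': at 2
pos 30 'c': at 3  ** P0@[28:30]
pos 31 'd': at 1 ·f
pos 32 'd': at 2
pos 33 'c': at 3  ** P0@[31:33]
pos 34 'a': at 0 ·f
pos 35 'c': at 4
pos 36 'c': at 5
pos 37 'd': at 6
pos 38 'c': at 7
pos 39 'd': at 8
pos 40 'd': at 9  ** P1@[35:40]
pos 41 'c': at 3 ·f  ** P0@[39:41]
pos 42 'c': at 5 ·f
pos 43 'c': at 5 ·f
pos 44 'd': at 6
pos 45 'c': at 7
pos 46 'd': at 8
pos 47 'd': at 9  ** P1@[42:47]
pos 48 'c': at 3 ·f  ** P0@[46:48]
pos 49 'd': at 1 ·f
pos 50 'd': at 2
pos 51 'c': at 3  ** P0@[49:51]
pos 52 'd': at 1 ·f
pos 53 'd': at 2
pos 54 'c': at 3  ** P0@[52:54]

Result: [[12,1],[13,0],[20,0],[26,1],[30,0],[33,0],[40,1],[41,0],[47,1],[48,0],[51,0],[54,0]]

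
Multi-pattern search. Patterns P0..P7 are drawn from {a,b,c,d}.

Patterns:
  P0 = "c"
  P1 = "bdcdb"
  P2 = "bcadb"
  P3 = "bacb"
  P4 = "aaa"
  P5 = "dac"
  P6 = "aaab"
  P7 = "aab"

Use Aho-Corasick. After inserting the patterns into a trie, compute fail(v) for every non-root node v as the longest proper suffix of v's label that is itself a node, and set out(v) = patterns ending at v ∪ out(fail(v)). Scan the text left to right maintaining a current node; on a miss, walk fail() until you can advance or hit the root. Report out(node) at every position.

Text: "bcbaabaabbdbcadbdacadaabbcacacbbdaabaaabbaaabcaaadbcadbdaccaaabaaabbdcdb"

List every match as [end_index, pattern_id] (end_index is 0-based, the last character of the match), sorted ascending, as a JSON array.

Construct AC machine:
Trie (insert patterns):
  0='ε' goto a→14 b→2 c→1 d→17
  1='c' goto ·  [P0 ends]
  2='b' goto a→11 c→7 d→3
  3='bd' goto c→4
  4='bdc' goto d→5
  5='bdcd' goto b→6
  6='bdcdb' goto ·  [P1 ends]
  7='bc' goto a→8
  8='bca' goto d→9
  9='bcad' goto b→10
  10='bcadb' goto ·  [P2 ends]
  11='ba' goto c→12
  12='bac' goto b→13
  13='bacb' goto ·  [P3 ends]
  14='a' goto a→15
  15='aa' goto a→16 b→21
  16='aaa' goto b→20  [P4 ends]
  17='d' goto a→18
  18='da' goto c→19
  19='dac' goto ·  [P5 ends]
  20='aaab' goto ·  [P6 ends]
  21='aab' goto ·  [P7 ends]

BFS fail/out derivation:
  fail(1) 'c': from fail(0)=0 chase 'c': 0 ⇒ 0;  out={0}∪out(0)={0}
  fail(2) 'b': from fail(0)=0 chase 'b': 0 ⇒ 0;  out=∅∪out(0)=∅
  fail(14) 'a': from fail(0)=0 chase 'a': 0 ⇒ 0;  out=∅∪out(0)=∅
  fail(17) 'd': from fail(0)=0 chase 'd': 0 ⇒ 0;  out=∅∪out(0)=∅
  fail(3) 'bd': from fail(2)=0 chase 'd': 0 ⇒ 17;  out=∅∪out(17)=∅
  fail(7) 'bc': from fail(2)=0 chase 'c': 0 ⇒ 1;  out=∅∪out(1)={0}
  fail(11) 'ba': from fail(2)=0 chase 'a': 0 ⇒ 14;  out=∅∪out(14)=∅
  fail(15) 'aa': from fail(14)=0 chase 'a': 0 ⇒ 14;  out=∅∪out(14)=∅
  fail(18) 'da': from fail(17)=0 chase 'a': 0 ⇒ 14;  out=∅∪out(14)=∅
  fail(4) 'bdc': from fail(3)=17 chase 'c': 17→0 ⇒ 1;  out=∅∪out(1)={0}
  fail(8) 'bca': from fail(7)=1 chase 'a': 1→0 ⇒ 14;  out=∅∪out(14)=∅
  fail(12) 'bac': from fail(11)=14 chase 'c': 14→0 ⇒ 1;  out=∅∪out(1)={0}
  fail(16) 'aaa': from fail(15)=14 chase 'a': 14 ⇒ 15;  out={4}∪out(15)={4}
  fail(19) 'dac': from fail(18)=14 chase 'c': 14→0 ⇒ 1;  out={5}∪out(1)={0,5}
  fail(21) 'aab': from fail(15)=14 chase 'b': 14→0 ⇒ 2;  out={7}∪out(2)={7}
  fail(5) 'bdcd': from fail(4)=1 chase 'd': 1→0 ⇒ 17;  out=∅∪out(17)=∅
  fail(9) 'bcad': from fail(8)=14 chase 'd': 14→0 ⇒ 17;  out=∅∪out(17)=∅
  fail(13) 'bacb': from fail(12)=1 chase 'b': 1→0 ⇒ 2;  out={3}∪out(2)={3}
  fail(20) 'aaab': from fail(16)=15 chase 'b': 15 ⇒ 21;  out={6}∪out(21)={6,7}
  fail(6) 'bdcdb': from fail(5)=17 chase 'b': 17→0 ⇒ 2;  out={1}∪out(2)={1}
  fail(10) 'bcadb': from fail(9)=17 chase 'b': 17→0 ⇒ 2;  out={2}∪out(2)={2}

Run:
[0] read 'b'  n0⇒n2
[1] read 'c'  n2⇒n7  ** P0@[1:1]
[2] read 'b'  n7⇒n2 ·f
[3] read 'a'  n2⇒n11
[4] read 'a'  n11⇒n15 ·f
[5] read 'b'  n15⇒n21  ** P7@[3:5]
[6] read 'a'  n21⇒n11 ·f
[7] read 'a'  n11⇒n15 ·f
[8] read 'b'  n15⇒n21  ** P7@[6:8]
[9] read 'b'  n21⇒n2 ·f
[10] read 'd'  n2⇒n3
[11] read 'b'  n3⇒n2 ·f
[12] read 'c'  n2⇒n7  ** P0@[12:12]
[13] read 'a'  n7⇒n8
[14] read 'd'  n8⇒n9
[15] read 'b'  n9⇒n10  ** P2@[11:15]
[16] read 'd'  n10⇒n3 ·f
[17] read 'a'  n3⇒n18 ·f
[18] read 'c'  n18⇒n19  ** P0@[18:18],P5@[16:18]
[19] read 'a'  n19⇒n14 ·f
[20] read 'd'  n14⇒n17 ·f
[21] read 'a'  n17⇒n18
[22] read 'a'  n18⇒n15 ·f
[23] read 'b'  n15⇒n21  ** P7@[21:23]
[24] read 'b'  n21⇒n2 ·f
[25] read 'c'  n2⇒n7  ** P0@[25:25]
[26] read 'a'  n7⇒n8
[27] read 'c'  n8⇒n1 ·f  ** P0@[27:27]
[28] read 'a'  n1⇒n14 ·f
[29] read 'c'  n14⇒n1 ·f  ** P0@[29:29]
[30] read 'b'  n1⇒n2 ·f
[31] read 'b'  n2⇒n2 ·f
[32] read 'd'  n2⇒n3
[33] read 'a'  n3⇒n18 ·f
[34] read 'a'  n18⇒n15 ·f
[35] read 'b'  n15⇒n21  ** P7@[33:35]
[36] read 'a'  n21⇒n11 ·f
[37] read 'a'  n11⇒n15 ·f
[38] read 'a'  n15⇒n16  ** P4@[36:38]
[39] read 'b'  n16⇒n20  ** P6@[36:39],P7@[37:39]
[40] read 'b'  n20⇒n2 ·f
[41] read 'a'  n2⇒n11
[42] read 'a'  n11⇒n15 ·f
[43] read 'a'  n15⇒n16  ** P4@[41:43]
[44] read 'b'  n16⇒n20  ** P6@[41:44],P7@[42:44]
[45] read 'c'  n20⇒n7 ·f  ** P0@[45:45]
[46] read 'a'  n7⇒n8
[47] read 'a'  n8⇒n15 ·f
[48] read 'a'  n15⇒n16  ** P4@[46:48]
[49] read 'd'  n16⇒n17 ·f
[50] read 'b'  n17⇒n2 ·f
[51] read 'c'  n2⇒n7  ** P0@[51:51]
[52] read 'a'  n7⇒n8
[53] read 'd'  n8⇒n9
[54] read 'b'  n9⇒n10  ** P2@[50:54]
[55] read 'd'  n10⇒n3 ·f
[56] read 'a'  n3⇒n18 ·f
[57] read 'c'  n18⇒n19  ** P0@[57:57],P5@[55:57]
[58] read 'c'  n19⇒n1 ·f  ** P0@[58:58]
[59] read 'a'  n1⇒n14 ·f
[60] read 'a'  n14⇒n15
[61] read 'a'  n15⇒n16  ** P4@[59:61]
[62] read 'b'  n16⇒n20  ** P6@[59:62],P7@[60:62]
[63] read 'a'  n20⇒n11 ·f
[64] read 'a'  n11⇒n15 ·f
[65] read 'a'  n15⇒n16  ** P4@[63:65]
[66] read 'b'  n16⇒n20  ** P6@[63:66],P7@[64:66]
[67] read 'b'  n20⇒n2 ·f
[68] read 'd'  n2⇒n3
[69] read 'c'  n3⇒n4  ** P0@[69:69]
[70] read 'd'  n4⇒n5
[71] read 'b'  n5⇒n6  ** P1@[67:71]

All matches (sorted): [[1,0],[5,7],[8,7],[12,0],[15,2],[18,0],[18,5],[23,7],[25,0],[27,0],[29,0],[35,7],[38,4],[39,6],[39,7],[43,4],[44,6],[44,7],[45,0],[48,4],[51,0],[54,2],[57,0],[57,5],[58,0],[61,4],[62,6],[62,7],[65,4],[66,6],[66,7],[69,0],[71,1]]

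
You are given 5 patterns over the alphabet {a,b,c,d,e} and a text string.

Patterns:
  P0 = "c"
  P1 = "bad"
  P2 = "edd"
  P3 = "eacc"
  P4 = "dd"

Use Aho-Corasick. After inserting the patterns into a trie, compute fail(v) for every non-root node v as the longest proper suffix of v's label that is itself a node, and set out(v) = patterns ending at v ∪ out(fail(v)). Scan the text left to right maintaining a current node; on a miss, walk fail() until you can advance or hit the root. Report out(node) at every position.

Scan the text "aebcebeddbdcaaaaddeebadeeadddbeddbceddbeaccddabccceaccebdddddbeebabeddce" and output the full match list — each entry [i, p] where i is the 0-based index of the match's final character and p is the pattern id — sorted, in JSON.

Build automaton:
Trie nodes:
  0='ε' goto b→2 c→1 d→11 e→5
  1='c' goto ·  [P0 ends]
  2='b' goto a→3
  3='ba' goto d→4
  4='bad' goto ·  [P1 ends]
  5='e' goto a→8 d→6
  6='ed' goto d→7
  7='edd' goto ·  [P2 ends]
  8='ea' goto c→9
  9='eac' goto c→10
  10='eacc' goto ·  [P3 ends]
  11='d' goto d→12
  12='dd' goto ·  [P4 ends]

BFS fail/out derivation:
  fail(1) 'c': from fail(0)=0 chase 'c': 0 ⇒ 0;  out={0}∪out(0)={0}
  fail(2) 'b': from fail(0)=0 chase 'b': 0 ⇒ 0;  out=∅∪out(0)=∅
  fail(5) 'e': from fail(0)=0 chase 'e': 0 ⇒ 0;  out=∅∪out(0)=∅
  fail(11) 'd': from fail(0)=0 chase 'd': 0 ⇒ 0;  out=∅∪out(0)=∅
  fail(3) 'ba': from fail(2)=0 chase 'a': 0 ⇒ 0;  out=∅∪out(0)=∅
  fail(6) 'ed': from fail(5)=0 chase 'd': 0 ⇒ 11;  out=∅∪out(11)=∅
  fail(8) 'ea': from fail(5)=0 chase 'a': 0 ⇒ 0;  out=∅∪out(0)=∅
  fail(12) 'dd': from fail(11)=0 chase 'd': 0 ⇒ 11;  out={4}∪out(11)={4}
  fail(4) 'bad': from fail(3)=0 chase 'd': 0 ⇒ 11;  out={1}∪out(11)={1}
  fail(7) 'edd': from fail(6)=11 chase 'd': 11 ⇒ 12;  out={2}∪out(12)={2,4}
  fail(9) 'eac': from fail(8)=0 chase 'c': 0 ⇒ 1;  out=∅∪out(1)={0}
  fail(10) 'eacc': from fail(9)=1 chase 'c': 1→0 ⇒ 1;  out={3}∪out(1)={0,3}

Run:
i=0 'a': node 0→0
i=1 'e': node 0→5
i=2 'b': node 5→2 (via fail)
i=3 'c': node 2→1 (via fail)  ** P0@[3:3]
i=4 'e': node 1→5 (via fail)
i=5 'b': node 5→2 (via fail)
i=6 'e': node 2→5 (via fail)
i=7 'd': node 5→6
i=8 'd': node 6→7  ** P2@[6:8],P4@[7:8]
i=9 'b': node 7→2 (via fail)
i=10 'd': node 2→11 (via fail)
i=11 'c': node 11→1 (via fail)  ** P0@[11:11]
i=12 'a': node 1→0 (via fail)
i=13 'a': node 0→0
i=14 'a': node 0→0
i=15 'a': node 0→0
i=16 'd': node 0→11
i=17 'd': node 11→12  ** P4@[16:17]
i=18 'e': node 12→5 (via fail)
i=19 'e': node 5→5 (via fail)
i=20 'b': node 5→2 (via fail)
i=21 'a': node 2→3
i=22 'd': node 3→4  ** P1@[20:22]
i=23 'e': node 4→5 (via fail)
i=24 'e': node 5→5 (via fail)
i=25 'a': node 5→8
i=26 'd': node 8→11 (via fail)
i=27 'd': node 11→12  ** P4@[26:27]
i=28 'd': node 12→12 (via fail)  ** P4@[27:28]
i=29 'b': node 12→2 (via fail)
i=30 'e': node 2→5 (via fail)
i=31 'd': node 5→6
i=32 'd': node 6→7  ** P2@[30:32],P4@[31:32]
i=33 'b': node 7→2 (via fail)
i=34 'c': node 2→1 (via fail)  ** P0@[34:34]
i=35 'e': node 1→5 (via fail)
i=36 'd': node 5→6
i=37 'd': node 6→7  ** P2@[35:37],P4@[36:37]
i=38 'b': node 7→2 (via fail)
i=39 'e': node 2→5 (via fail)
i=40 'a': node 5→8
i=41 'c': node 8→9  ** P0@[41:41]
i=42 'c': node 9→10  ** P0@[42:42],P3@[39:42]
i=43 'd': node 10→11 (via fail)
i=44 'd': node 11→12  ** P4@[43:44]
i=45 'a': node 12→0 (via fail)
i=46 'b': node 0→2
i=47 'c': node 2→1 (via fail)  ** P0@[47:47]
i=48 'c': node 1→1 (via fail)  ** P0@[48:48]
i=49 'c': node 1→1 (via fail)  ** P0@[49:49]
i=50 'e': node 1→5 (via fail)
i=51 'a': node 5→8
i=52 'c': node 8→9  ** P0@[52:52]
i=53 'c': node 9→10  ** P0@[53:53],P3@[50:53]
i=54 'e': node 10→5 (via fail)
i=55 'b': node 5→2 (via fail)
i=56 'd': node 2→11 (via fail)
i=57 'd': node 11→12  ** P4@[56:57]
i=58 'd': node 12→12 (via fail)  ** P4@[57:58]
i=59 'd': node 12→12 (via fail)  ** P4@[58:59]
i=60 'd': node 12→12 (via fail)  ** P4@[59:60]
i=61 'b': node 12→2 (via fail)
i=62 'e': node 2→5 (via fail)
i=63 'e': node 5→5 (via fail)
i=64 'b': node 5→2 (via fail)
i=65 'a': node 2→3
i=66 'b': node 3→2 (via fail)
i=67 'e': node 2→5 (via fail)
i=68 'd': node 5→6
i=69 'd': node 6→7  ** P2@[67:69],P4@[68:69]
i=70 'c': node 7→1 (via fail)  ** P0@[70:70]
i=71 'e': node 1→5 (via fail)

Result: [[3,0],[8,2],[8,4],[11,0],[17,4],[22,1],[27,4],[28,4],[32,2],[32,4],[34,0],[37,2],[37,4],[41,0],[42,0],[42,3],[44,4],[47,0],[48,0],[49,0],[52,0],[53,0],[53,3],[57,4],[58,4],[59,4],[60,4],[69,2],[69,4],[70,0]]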